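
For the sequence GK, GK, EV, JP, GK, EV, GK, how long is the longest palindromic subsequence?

Using dp[i][j] = 2 + dp[i+1][j−1] if the ends match, else max(dp[i+1][j], dp[i][j−1]):
dp[1][7] = 5. A witness is GK EV GK EV GK at positions 1,3,5,6,7.

5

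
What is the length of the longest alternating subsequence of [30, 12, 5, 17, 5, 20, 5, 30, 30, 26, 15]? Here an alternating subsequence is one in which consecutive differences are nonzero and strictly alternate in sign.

A longest alternating subsequence is 30, 12, 17, 5, 20, 5, 30, 26 (positions 1,2,4,5,6,7,8,10); its 7 consecutive differences strictly alternate in sign, and length 8 is optimal.

8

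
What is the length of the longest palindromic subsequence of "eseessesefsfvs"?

One longest palindromic subsequence is seessees (positions 2,3,4,5,6,7,9,14); it reads the same forward and backward, and the interval DP gives dp[1][14] = 8.

8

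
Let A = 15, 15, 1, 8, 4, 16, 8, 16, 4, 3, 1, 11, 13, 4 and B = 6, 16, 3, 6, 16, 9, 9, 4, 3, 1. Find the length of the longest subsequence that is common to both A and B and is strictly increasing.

2

For each value that appears in both, track the longest common increasing run ending there.
The best achievable length is 2; one witness is 3, 4 (A-positions 10,14, B-positions 3,8).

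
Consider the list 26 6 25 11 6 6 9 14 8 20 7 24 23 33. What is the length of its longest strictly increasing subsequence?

6

One longest increasing subsequence is 6, 11, 14, 20, 24, 33 (positions 2,4,8,10,12,14), of length 6; no longer one exists.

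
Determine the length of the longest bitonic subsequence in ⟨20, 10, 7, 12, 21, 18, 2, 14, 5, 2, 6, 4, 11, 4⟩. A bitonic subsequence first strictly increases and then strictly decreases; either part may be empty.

7

Let inc[i] be the LIS ending at i and dec[i] the longest strictly decreasing subsequence starting at i. inc = [1, 1, 1, 2, 3, 3, 1, 3, 2, 1, 3, 2, 4, 2], dec = [5, 4, 3, 3, 5, 4, 1, 3, 2, 1, 2, 1, 2, 1].
max_i inc[i]+dec[i]−1 = 7, with one witness 10, 12, 21, 18, 14, 11, 4.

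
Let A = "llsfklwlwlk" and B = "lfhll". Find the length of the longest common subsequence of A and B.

Backtracking the LCS table gives one alignment: l (A2,B1) → f (A4,B2) → l (A8,B4) → l (A10,B5).
So the longest common subsequence has length 4.

4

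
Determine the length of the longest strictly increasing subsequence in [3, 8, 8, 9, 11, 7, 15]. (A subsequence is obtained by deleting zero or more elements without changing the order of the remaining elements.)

5

Scanning left to right, the best length ending at each element is: 3→1, 8→2, 8→2, 9→3, 11→4, 7→2, 15→5.
So the longest increasing subsequence has length 5, e.g. 3, 8, 9, 11, 15.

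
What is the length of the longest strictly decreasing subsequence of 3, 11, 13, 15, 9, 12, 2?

3

Let dp[i] be the longest decreasing subsequence ending at position i. Then dp = [1, 1, 1, 1, 2, 2, 3].
The maximum is 3; one witness is 11, 9, 2 at positions 2,5,7.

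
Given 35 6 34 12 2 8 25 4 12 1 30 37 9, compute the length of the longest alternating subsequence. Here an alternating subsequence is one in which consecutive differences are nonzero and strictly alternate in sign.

10

A longest alternating subsequence is 35, 6, 34, 2, 8, 4, 12, 1, 30, 9 (positions 1,2,3,5,6,8,9,10,11,13); its 9 consecutive differences strictly alternate in sign, and length 10 is optimal.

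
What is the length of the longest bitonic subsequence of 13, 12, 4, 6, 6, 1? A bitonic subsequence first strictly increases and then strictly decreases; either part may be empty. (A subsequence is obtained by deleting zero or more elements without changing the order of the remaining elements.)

Let inc[i] be the LIS ending at i and dec[i] the longest strictly decreasing subsequence starting at i. inc = [1, 1, 1, 2, 2, 1], dec = [4, 3, 2, 2, 2, 1].
max_i inc[i]+dec[i]−1 = 4, with one witness 13, 12, 6, 1.

4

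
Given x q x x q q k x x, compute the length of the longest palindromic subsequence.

6

Using dp[i][j] = 2 + dp[i+1][j−1] if the ends match, else max(dp[i+1][j], dp[i][j−1]):
dp[1][9] = 6. A witness is xxqqxx at positions 1,3,5,6,8,9.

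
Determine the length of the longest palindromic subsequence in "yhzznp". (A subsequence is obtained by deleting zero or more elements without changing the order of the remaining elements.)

One longest palindromic subsequence is zz (positions 3,4); it reads the same forward and backward, and the interval DP gives dp[1][6] = 2.

2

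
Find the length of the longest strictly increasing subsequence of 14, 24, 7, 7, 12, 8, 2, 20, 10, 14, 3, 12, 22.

5

Let dp[i] be the longest increasing subsequence ending at position i. Then dp = [1, 2, 1, 1, 2, 2, 1, 3, 3, 4, 2, 4, 5].
The maximum is 5; one witness is 7, 8, 10, 14, 22 at positions 3,6,9,10,13.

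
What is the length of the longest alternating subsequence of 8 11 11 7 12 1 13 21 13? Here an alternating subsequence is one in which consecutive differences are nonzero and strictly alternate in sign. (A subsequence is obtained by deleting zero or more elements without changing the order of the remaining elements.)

Track the best alternating length ending on an up-step vs a down-step at each position: up/down = 1/1, 2/1, 2/1, 1/3, 4/1, 1/5, 6/1, 6/1, 6/7.
The maximum over both is 7; one such subsequence is 8, 11, 7, 12, 1, 21, 13.

7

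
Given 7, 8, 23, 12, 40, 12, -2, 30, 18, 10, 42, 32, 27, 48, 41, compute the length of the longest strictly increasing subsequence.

One longest increasing subsequence is 7, 8, 23, 40, 42, 48 (positions 1,2,3,5,11,14), of length 6; no longer one exists.

6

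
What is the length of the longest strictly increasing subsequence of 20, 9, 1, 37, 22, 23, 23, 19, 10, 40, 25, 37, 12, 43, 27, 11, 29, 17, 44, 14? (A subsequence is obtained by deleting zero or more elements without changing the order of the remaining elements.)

7

Let dp[i] be the longest increasing subsequence ending at position i. Then dp = [1, 1, 1, 2, 2, 3, 3, 2, 2, 4, 4, 5, 3, 6, 5, 3, 6, 4, 7, 4].
The maximum is 7; one witness is 20, 22, 23, 25, 37, 43, 44 at positions 1,5,6,11,12,14,19.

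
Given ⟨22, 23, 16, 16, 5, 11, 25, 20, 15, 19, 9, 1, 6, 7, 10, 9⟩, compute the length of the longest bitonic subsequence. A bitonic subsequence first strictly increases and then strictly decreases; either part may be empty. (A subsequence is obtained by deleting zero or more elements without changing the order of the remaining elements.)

7

One longest bitonic subsequence is 22, 23, 25, 20, 19, 10, 9 (positions 1,2,7,8,10,15,16): it rises to 25 then falls. Length 7 is optimal.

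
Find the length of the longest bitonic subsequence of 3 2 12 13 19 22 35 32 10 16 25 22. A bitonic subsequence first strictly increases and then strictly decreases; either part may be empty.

One longest bitonic subsequence is 3, 12, 13, 19, 22, 35, 32, 25, 22 (positions 1,3,4,5,6,7,8,11,12): it rises to 35 then falls. Length 9 is optimal.

9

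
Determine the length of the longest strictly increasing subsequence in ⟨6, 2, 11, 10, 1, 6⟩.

One longest increasing subsequence is 6, 11 (positions 1,3), of length 2; no longer one exists.

2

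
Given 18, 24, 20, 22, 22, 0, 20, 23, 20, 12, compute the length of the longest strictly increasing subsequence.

Scanning left to right, the best length ending at each element is: 18→1, 24→2, 20→2, 22→3, 22→3, 0→1, 20→2, 23→4, 20→2, 12→2.
So the longest increasing subsequence has length 4, e.g. 18, 20, 22, 23.

4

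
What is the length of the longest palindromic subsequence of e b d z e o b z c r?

One longest palindromic subsequence is zbz (positions 4,7,8); it reads the same forward and backward, and the interval DP gives dp[1][10] = 3.

3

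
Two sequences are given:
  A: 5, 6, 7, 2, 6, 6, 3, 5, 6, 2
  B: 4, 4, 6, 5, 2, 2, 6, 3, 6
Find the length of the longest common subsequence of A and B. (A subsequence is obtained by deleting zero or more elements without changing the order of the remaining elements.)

5

A longest common subsequence is 5, 2, 6, 3, 6 (length 5); the LCS DP confirms no longer common subsequence exists.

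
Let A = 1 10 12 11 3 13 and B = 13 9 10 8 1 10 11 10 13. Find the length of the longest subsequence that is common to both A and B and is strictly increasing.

4

A longest common strictly increasing subsequence is 1, 10, 11, 13 (length 4); it appears in order in both A and B, and no longer such subsequence exists.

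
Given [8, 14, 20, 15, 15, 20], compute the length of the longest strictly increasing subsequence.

Let dp[i] be the longest increasing subsequence ending at position i. Then dp = [1, 2, 3, 3, 3, 4].
The maximum is 4; one witness is 8, 14, 15, 20 at positions 1,2,4,6.

4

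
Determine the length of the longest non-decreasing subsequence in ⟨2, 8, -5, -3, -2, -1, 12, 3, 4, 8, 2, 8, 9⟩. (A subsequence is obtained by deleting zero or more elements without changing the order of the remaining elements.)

One longest non-decreasing subsequence is -5, -3, -2, -1, 3, 4, 8, 8, 9 (positions 3,4,5,6,8,9,10,12,13), of length 9; no longer one exists.

9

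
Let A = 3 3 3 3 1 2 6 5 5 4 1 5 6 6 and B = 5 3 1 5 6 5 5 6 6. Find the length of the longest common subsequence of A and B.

7

A longest common subsequence is 3, 1, 6, 5, 5, 6, 6 (length 7); the LCS DP confirms no longer common subsequence exists.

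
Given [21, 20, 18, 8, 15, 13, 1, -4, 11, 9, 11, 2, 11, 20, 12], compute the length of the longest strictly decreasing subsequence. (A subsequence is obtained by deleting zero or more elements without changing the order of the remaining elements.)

Scanning left to right, the best length ending at each element is: 21→1, 20→2, 18→3, 8→4, 15→4, 13→5, 1→6, -4→7, 11→6, 9→7, 11→6, 2→8, 11→6, 20→2, 12→6.
So the longest decreasing subsequence has length 8, e.g. 21, 20, 18, 15, 13, 11, 9, 2.

8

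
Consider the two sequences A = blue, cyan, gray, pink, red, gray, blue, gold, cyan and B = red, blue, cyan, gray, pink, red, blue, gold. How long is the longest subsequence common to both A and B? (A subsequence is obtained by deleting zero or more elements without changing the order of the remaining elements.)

Backtracking the LCS table gives one alignment: blue (A1,B2) → cyan (A2,B3) → gray (A3,B4) → pink (A4,B5) → red (A5,B6) → blue (A7,B7) → gold (A8,B8).
So the longest common subsequence has length 7.

7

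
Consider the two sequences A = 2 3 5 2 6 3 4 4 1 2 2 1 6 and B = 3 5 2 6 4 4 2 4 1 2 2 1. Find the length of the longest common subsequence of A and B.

A longest common subsequence is 3, 5, 2, 6, 4, 4, 1, 2, 2, 1 (length 10); the LCS DP confirms no longer common subsequence exists.

10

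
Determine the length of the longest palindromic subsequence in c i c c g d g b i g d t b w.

5

Using dp[i][j] = 2 + dp[i+1][j−1] if the ends match, else max(dp[i+1][j], dp[i][j−1]):
dp[1][14] = 5. A witness is dgigd at positions 6,7,9,10,11.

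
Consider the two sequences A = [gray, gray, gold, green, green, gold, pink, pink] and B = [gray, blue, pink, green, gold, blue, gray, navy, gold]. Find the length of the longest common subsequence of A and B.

3

A longest common subsequence is gray, gray, gold (length 3); the LCS DP confirms no longer common subsequence exists.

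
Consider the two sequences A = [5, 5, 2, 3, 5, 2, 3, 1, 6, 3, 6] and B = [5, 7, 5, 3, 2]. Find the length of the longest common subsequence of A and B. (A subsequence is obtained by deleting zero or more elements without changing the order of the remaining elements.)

Backtracking the LCS table gives one alignment: 5 (A1,B1) → 5 (A2,B3) → 3 (A4,B4) → 2 (A6,B5).
So the longest common subsequence has length 4.

4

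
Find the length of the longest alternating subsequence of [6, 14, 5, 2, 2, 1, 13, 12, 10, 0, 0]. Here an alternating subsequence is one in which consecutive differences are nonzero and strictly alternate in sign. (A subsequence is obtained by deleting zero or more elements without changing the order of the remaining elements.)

Track the best alternating length ending on an up-step vs a down-step at each position: up/down = 1/1, 2/1, 1/3, 1/3, 1/3, 1/3, 4/3, 4/5, 4/5, 1/5, 1/5.
The maximum over both is 5; one such subsequence is 6, 14, 5, 13, 12.

5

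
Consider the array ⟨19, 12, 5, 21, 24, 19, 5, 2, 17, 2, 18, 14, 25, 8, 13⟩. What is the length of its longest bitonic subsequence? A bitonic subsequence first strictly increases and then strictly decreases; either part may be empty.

Let inc[i] be the LIS ending at i and dec[i] the longest strictly decreasing subsequence starting at i. inc = [1, 1, 1, 2, 3, 2, 1, 1, 2, 1, 3, 2, 4, 2, 3], dec = [4, 3, 2, 5, 5, 4, 2, 1, 3, 1, 3, 2, 2, 1, 1].
max_i inc[i]+dec[i]−1 = 7, with one witness 19, 21, 24, 19, 18, 14, 13.

7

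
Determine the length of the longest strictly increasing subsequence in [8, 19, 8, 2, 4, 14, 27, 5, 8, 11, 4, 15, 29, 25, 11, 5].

7

Let dp[i] be the longest increasing subsequence ending at position i. Then dp = [1, 2, 1, 1, 2, 3, 4, 3, 4, 5, 2, 6, 7, 7, 5, 3].
The maximum is 7; one witness is 2, 4, 5, 8, 11, 15, 29 at positions 4,5,8,9,10,12,13.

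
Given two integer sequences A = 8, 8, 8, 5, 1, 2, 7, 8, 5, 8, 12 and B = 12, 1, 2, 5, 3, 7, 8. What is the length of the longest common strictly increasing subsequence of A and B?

A longest common strictly increasing subsequence is 1, 2, 7, 8 (length 4); it appears in order in both A and B, and no longer such subsequence exists.

4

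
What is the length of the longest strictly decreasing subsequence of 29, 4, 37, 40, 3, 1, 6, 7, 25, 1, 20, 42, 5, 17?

4

Let dp[i] be the longest decreasing subsequence ending at position i. Then dp = [1, 2, 1, 1, 3, 4, 2, 2, 2, 4, 3, 1, 4, 4].
The maximum is 4; one witness is 29, 4, 3, 1 at positions 1,2,5,6.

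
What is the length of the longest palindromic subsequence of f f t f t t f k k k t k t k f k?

Using dp[i][j] = 2 + dp[i+1][j−1] if the ends match, else max(dp[i+1][j], dp[i][j−1]):
dp[1][16] = 9. A witness is fttkkkttf at positions 4,5,6,8,9,10,11,13,15.

9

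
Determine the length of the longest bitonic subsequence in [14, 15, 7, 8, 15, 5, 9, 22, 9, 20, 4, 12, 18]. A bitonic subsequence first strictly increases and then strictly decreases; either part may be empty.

One longest bitonic subsequence is 7, 8, 15, 22, 20, 18 (positions 3,4,5,8,10,13): it rises to 22 then falls. Length 6 is optimal.

6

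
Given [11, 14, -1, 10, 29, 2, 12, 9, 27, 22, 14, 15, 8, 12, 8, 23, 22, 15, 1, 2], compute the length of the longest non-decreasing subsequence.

Let dp[i] be the longest non-decreasing subsequence ending at position i. Then dp = [1, 2, 1, 2, 3, 2, 3, 3, 4, 4, 4, 5, 3, 4, 4, 6, 6, 6, 2, 3].
The maximum is 6; one witness is -1, 10, 12, 14, 15, 23 at positions 3,4,7,11,12,16.

6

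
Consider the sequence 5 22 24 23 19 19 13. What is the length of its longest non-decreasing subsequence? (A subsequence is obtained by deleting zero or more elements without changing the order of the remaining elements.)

3

One longest non-decreasing subsequence is 5, 22, 24 (positions 1,2,3), of length 3; no longer one exists.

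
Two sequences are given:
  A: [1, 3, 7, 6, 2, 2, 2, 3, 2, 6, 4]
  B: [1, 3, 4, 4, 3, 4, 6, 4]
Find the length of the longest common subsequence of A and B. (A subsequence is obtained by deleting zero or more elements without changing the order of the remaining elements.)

5

A longest common subsequence is 1, 3, 3, 6, 4 (length 5); the LCS DP confirms no longer common subsequence exists.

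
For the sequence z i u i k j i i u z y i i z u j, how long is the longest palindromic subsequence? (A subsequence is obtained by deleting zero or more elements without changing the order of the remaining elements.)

Using dp[i][j] = 2 + dp[i+1][j−1] if the ends match, else max(dp[i+1][j], dp[i][j−1]):
dp[1][16] = 9. A witness is ziuiiiuiz at positions 1,2,3,4,7,8,9,13,14.

9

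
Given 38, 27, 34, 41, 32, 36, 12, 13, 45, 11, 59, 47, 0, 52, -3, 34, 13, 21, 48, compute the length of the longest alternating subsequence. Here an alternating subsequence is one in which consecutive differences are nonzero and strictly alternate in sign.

Track the best alternating length ending on an up-step vs a down-step at each position: up/down = 1/1, 1/2, 3/2, 3/1, 3/4, 5/4, 1/6, 7/6, 7/1, 1/8, 9/1, 9/10, 1/10, 11/10, 1/12, 13/12, 13/14, 15/14, 15/12.
The maximum over both is 15; one such subsequence is 38, 27, 34, 32, 36, 12, 13, 11, 59, 47, 52, -3, 34, 13, 21.

15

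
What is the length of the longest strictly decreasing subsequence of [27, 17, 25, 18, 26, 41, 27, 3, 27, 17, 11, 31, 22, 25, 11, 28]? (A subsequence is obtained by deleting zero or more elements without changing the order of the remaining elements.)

5

Let dp[i] be the longest decreasing subsequence ending at position i. Then dp = [1, 2, 2, 3, 2, 1, 2, 4, 2, 4, 5, 2, 3, 3, 5, 3].
The maximum is 5; one witness is 27, 25, 18, 17, 11 at positions 1,3,4,10,11.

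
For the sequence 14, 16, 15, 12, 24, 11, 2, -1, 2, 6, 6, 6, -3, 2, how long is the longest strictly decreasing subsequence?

7

Scanning left to right, the best length ending at each element is: 14→1, 16→1, 15→2, 12→3, 24→1, 11→4, 2→5, -1→6, 2→5, 6→5, 6→5, 6→5, -3→7, 2→6.
So the longest decreasing subsequence has length 7, e.g. 16, 15, 12, 11, 2, -1, -3.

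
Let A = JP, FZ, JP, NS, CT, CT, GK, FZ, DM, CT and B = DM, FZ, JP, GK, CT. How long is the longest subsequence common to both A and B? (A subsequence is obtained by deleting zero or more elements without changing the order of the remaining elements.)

Backtracking the LCS table gives one alignment: FZ (A2,B2) → JP (A3,B3) → GK (A7,B4) → CT (A10,B5).
So the longest common subsequence has length 4.

4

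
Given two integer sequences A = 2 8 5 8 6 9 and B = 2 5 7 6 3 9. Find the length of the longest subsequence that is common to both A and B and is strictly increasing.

For each value that appears in both, track the longest common increasing run ending there.
The best achievable length is 4; one witness is 2, 5, 6, 9 (A-positions 1,3,5,6, B-positions 1,2,4,6).

4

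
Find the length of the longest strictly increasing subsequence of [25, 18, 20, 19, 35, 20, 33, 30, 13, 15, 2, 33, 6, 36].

6

Scanning left to right, the best length ending at each element is: 25→1, 18→1, 20→2, 19→2, 35→3, 20→3, 33→4, 30→4, 13→1, 15→2, 2→1, 33→5, 6→2, 36→6.
So the longest increasing subsequence has length 6, e.g. 18, 19, 20, 30, 33, 36.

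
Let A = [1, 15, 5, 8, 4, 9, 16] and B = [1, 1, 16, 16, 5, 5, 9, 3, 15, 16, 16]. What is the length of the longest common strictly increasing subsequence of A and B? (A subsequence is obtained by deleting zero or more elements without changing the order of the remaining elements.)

4

A longest common strictly increasing subsequence is 1, 5, 9, 16 (length 4); it appears in order in both A and B, and no longer such subsequence exists.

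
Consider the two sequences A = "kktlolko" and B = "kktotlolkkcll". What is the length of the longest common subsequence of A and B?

7

A longest common subsequence is kktlolk (length 7); the LCS DP confirms no longer common subsequence exists.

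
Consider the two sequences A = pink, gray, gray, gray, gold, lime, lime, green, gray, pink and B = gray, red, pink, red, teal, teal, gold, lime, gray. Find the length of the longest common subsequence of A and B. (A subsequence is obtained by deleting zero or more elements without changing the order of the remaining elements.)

4

A longest common subsequence is pink, gold, lime, gray (length 4); the LCS DP confirms no longer common subsequence exists.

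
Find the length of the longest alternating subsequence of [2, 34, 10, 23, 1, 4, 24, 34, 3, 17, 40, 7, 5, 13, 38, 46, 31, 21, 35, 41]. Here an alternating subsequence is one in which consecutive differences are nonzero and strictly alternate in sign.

12

A longest alternating subsequence is 2, 34, 10, 23, 1, 4, 3, 17, 7, 38, 31, 35 (positions 1,2,3,4,5,6,9,10,12,15,17,19); its 11 consecutive differences strictly alternate in sign, and length 12 is optimal.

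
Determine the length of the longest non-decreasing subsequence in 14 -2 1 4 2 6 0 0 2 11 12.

6

Scanning left to right, the best length ending at each element is: 14→1, -2→1, 1→2, 4→3, 2→3, 6→4, 0→2, 0→3, 2→4, 11→5, 12→6.
So the longest non-decreasing subsequence has length 6, e.g. -2, 1, 4, 6, 11, 12.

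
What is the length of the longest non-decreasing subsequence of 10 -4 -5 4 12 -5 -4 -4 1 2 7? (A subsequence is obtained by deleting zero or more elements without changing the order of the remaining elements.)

Scanning left to right, the best length ending at each element is: 10→1, -4→1, -5→1, 4→2, 12→3, -5→2, -4→3, -4→4, 1→5, 2→6, 7→7.
So the longest non-decreasing subsequence has length 7, e.g. -5, -5, -4, -4, 1, 2, 7.

7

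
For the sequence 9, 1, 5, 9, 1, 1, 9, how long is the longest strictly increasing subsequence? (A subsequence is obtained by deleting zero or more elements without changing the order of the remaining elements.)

Scanning left to right, the best length ending at each element is: 9→1, 1→1, 5→2, 9→3, 1→1, 1→1, 9→3.
So the longest increasing subsequence has length 3, e.g. 1, 5, 9.

3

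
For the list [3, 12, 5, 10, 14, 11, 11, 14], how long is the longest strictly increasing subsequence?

Let dp[i] be the longest increasing subsequence ending at position i. Then dp = [1, 2, 2, 3, 4, 4, 4, 5].
The maximum is 5; one witness is 3, 5, 10, 11, 14 at positions 1,3,4,6,8.

5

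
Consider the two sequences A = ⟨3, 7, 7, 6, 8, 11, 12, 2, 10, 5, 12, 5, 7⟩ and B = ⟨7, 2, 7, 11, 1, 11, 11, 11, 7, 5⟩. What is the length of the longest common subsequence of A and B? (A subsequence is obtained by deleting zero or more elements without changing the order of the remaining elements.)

4

A longest common subsequence is 7, 7, 11, 5 (length 4); the LCS DP confirms no longer common subsequence exists.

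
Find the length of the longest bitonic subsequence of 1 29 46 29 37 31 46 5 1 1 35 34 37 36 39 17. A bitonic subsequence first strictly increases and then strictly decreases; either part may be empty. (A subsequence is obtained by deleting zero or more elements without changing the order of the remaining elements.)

7

One longest bitonic subsequence is 1, 29, 46, 37, 35, 34, 17 (positions 1,2,3,5,11,12,16): it rises to 46 then falls. Length 7 is optimal.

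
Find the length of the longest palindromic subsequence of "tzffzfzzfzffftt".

One longest palindromic subsequence is tffzfzzfzfft (positions 1,3,4,5,6,7,8,9,10,12,13,15); it reads the same forward and backward, and the interval DP gives dp[1][15] = 12.

12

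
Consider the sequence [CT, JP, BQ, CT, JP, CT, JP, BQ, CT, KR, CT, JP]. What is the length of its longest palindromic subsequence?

7

One longest palindromic subsequence is JP CT CT BQ CT CT JP (positions 2,4,6,8,9,11,12); it reads the same forward and backward, and the interval DP gives dp[1][12] = 7.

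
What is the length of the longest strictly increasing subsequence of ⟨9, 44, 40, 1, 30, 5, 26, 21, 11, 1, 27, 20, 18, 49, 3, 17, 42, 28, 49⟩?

6

Let dp[i] be the longest increasing subsequence ending at position i. Then dp = [1, 2, 2, 1, 2, 2, 3, 3, 3, 1, 4, 4, 4, 5, 2, 4, 5, 5, 6].
The maximum is 6; one witness is 1, 5, 26, 27, 42, 49 at positions 4,6,7,11,17,19.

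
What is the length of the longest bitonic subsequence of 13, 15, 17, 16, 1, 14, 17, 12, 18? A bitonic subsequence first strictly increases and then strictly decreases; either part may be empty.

6

Let inc[i] be the LIS ending at i and dec[i] the longest strictly decreasing subsequence starting at i. inc = [1, 2, 3, 3, 1, 2, 4, 2, 5], dec = [2, 3, 4, 3, 1, 2, 2, 1, 1].
max_i inc[i]+dec[i]−1 = 6, with one witness 13, 15, 17, 16, 14, 12.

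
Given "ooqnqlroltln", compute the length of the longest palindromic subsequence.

Using dp[i][j] = 2 + dp[i+1][j−1] if the ends match, else max(dp[i+1][j], dp[i][j−1]):
dp[1][12] = 5. A witness is nltln at positions 4,6,10,11,12.

5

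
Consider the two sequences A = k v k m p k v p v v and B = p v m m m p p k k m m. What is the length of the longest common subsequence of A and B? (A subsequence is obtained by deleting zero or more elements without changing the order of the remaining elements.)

A longest common subsequence is vmpk (length 4); the LCS DP confirms no longer common subsequence exists.

4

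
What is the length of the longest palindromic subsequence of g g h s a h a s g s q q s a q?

Using dp[i][j] = 2 + dp[i+1][j−1] if the ends match, else max(dp[i+1][j], dp[i][j−1]):
dp[1][15] = 7. A witness is gsahasg at positions 2,4,5,6,7,8,9.

7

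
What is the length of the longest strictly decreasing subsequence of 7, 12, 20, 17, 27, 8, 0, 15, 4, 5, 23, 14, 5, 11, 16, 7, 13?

6

Let dp[i] be the longest decreasing subsequence ending at position i. Then dp = [1, 1, 1, 2, 1, 3, 4, 3, 4, 4, 2, 4, 5, 5, 3, 6, 5].
The maximum is 6; one witness is 20, 17, 15, 14, 11, 7 at positions 3,4,8,12,14,16.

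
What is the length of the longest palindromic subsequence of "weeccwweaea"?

6

One longest palindromic subsequence is eewwee (positions 2,3,6,7,8,10); it reads the same forward and backward, and the interval DP gives dp[1][11] = 6.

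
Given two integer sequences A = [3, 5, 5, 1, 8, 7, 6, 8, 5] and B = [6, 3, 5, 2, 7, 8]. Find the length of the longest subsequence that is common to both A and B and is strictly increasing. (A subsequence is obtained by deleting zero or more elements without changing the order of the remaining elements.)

4

For each value that appears in both, track the longest common increasing run ending there.
The best achievable length is 4; one witness is 3, 5, 7, 8 (A-positions 1,2,6,8, B-positions 2,3,5,6).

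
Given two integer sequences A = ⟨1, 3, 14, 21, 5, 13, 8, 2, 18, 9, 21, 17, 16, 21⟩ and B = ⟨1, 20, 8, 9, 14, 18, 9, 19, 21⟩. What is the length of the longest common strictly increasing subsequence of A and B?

4

A longest common strictly increasing subsequence is 1, 8, 9, 21 (length 4); it appears in order in both A and B, and no longer such subsequence exists.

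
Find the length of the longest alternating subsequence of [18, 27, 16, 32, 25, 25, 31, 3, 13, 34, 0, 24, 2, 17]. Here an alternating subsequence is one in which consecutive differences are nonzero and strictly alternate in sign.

12

Track the best alternating length ending on an up-step vs a down-step at each position: up/down = 1/1, 2/1, 1/3, 4/1, 4/5, 4/5, 6/5, 1/7, 8/7, 8/1, 1/9, 10/9, 10/11, 12/11.
The maximum over both is 12; one such subsequence is 18, 27, 16, 32, 25, 31, 3, 13, 0, 24, 2, 17.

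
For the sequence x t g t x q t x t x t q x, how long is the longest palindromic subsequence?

Using dp[i][j] = 2 + dp[i+1][j−1] if the ends match, else max(dp[i+1][j], dp[i][j−1]):
dp[1][13] = 9. A witness is xqtxtxtqx at positions 1,6,7,8,9,10,11,12,13.

9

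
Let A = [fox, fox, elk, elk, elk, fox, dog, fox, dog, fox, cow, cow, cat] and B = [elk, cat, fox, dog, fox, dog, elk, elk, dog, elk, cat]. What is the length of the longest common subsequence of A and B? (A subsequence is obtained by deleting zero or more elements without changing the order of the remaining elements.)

A longest common subsequence is fox, fox, elk, elk, elk, cat (length 6); the LCS DP confirms no longer common subsequence exists.

6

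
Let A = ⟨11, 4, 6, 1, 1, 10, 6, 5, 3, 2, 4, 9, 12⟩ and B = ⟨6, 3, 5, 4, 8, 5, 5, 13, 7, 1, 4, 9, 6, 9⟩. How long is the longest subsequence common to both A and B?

4

A longest common subsequence is 4, 1, 6, 9 (length 4); the LCS DP confirms no longer common subsequence exists.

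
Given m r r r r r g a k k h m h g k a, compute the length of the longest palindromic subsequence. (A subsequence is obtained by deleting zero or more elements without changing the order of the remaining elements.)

7

One longest palindromic subsequence is akhmhka (positions 8,9,11,12,13,15,16); it reads the same forward and backward, and the interval DP gives dp[1][16] = 7.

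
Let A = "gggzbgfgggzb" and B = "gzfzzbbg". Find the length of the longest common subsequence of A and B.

A longest common subsequence is gzfzb (length 5); the LCS DP confirms no longer common subsequence exists.

5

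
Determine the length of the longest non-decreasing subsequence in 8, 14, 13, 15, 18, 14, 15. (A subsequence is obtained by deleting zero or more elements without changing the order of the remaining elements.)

Let dp[i] be the longest non-decreasing subsequence ending at position i. Then dp = [1, 2, 2, 3, 4, 3, 4].
The maximum is 4; one witness is 8, 14, 15, 18 at positions 1,2,4,5.

4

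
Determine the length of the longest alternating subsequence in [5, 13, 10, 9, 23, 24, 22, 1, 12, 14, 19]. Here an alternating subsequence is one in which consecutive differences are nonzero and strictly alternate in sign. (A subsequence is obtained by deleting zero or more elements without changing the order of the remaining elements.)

6

A longest alternating subsequence is 5, 13, 10, 23, 1, 12 (positions 1,2,3,5,8,9); its 5 consecutive differences strictly alternate in sign, and length 6 is optimal.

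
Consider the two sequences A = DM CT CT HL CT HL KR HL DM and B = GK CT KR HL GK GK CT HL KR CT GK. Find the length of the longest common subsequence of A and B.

5

Backtracking the LCS table gives one alignment: CT (A2,B2) → HL (A4,B4) → CT (A5,B7) → HL (A6,B8) → KR (A7,B9).
So the longest common subsequence has length 5.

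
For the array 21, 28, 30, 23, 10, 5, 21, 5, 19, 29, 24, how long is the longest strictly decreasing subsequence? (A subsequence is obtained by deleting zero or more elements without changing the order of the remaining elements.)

4

Scanning left to right, the best length ending at each element is: 21→1, 28→1, 30→1, 23→2, 10→3, 5→4, 21→3, 5→4, 19→4, 29→2, 24→3.
So the longest decreasing subsequence has length 4, e.g. 28, 23, 10, 5.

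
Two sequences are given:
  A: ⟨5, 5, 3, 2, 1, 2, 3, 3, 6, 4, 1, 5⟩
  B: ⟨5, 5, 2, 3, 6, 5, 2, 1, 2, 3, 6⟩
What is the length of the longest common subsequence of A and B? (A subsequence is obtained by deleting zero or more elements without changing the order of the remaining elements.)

8

Backtracking the LCS table gives one alignment: 5 (A1,B1) → 5 (A2,B2) → 3 (A3,B4) → 2 (A4,B7) → 1 (A5,B8) → 2 (A6,B9) → 3 (A8,B10) → 6 (A9,B11).
So the longest common subsequence has length 8.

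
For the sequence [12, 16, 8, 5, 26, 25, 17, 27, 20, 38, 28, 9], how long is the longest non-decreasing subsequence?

One longest non-decreasing subsequence is 12, 16, 26, 27, 38 (positions 1,2,5,8,10), of length 5; no longer one exists.

5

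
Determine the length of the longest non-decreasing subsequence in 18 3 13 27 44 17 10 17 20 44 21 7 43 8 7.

One longest non-decreasing subsequence is 3, 13, 17, 17, 20, 21, 43 (positions 2,3,6,8,9,11,13), of length 7; no longer one exists.

7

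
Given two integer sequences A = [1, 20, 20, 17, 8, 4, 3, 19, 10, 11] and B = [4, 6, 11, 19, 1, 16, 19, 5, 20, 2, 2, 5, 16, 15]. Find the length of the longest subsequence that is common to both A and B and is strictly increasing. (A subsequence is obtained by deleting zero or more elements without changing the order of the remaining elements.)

For each value that appears in both, track the longest common increasing run ending there.
The best achievable length is 2; one witness is 4, 11 (A-positions 6,10, B-positions 1,3).

2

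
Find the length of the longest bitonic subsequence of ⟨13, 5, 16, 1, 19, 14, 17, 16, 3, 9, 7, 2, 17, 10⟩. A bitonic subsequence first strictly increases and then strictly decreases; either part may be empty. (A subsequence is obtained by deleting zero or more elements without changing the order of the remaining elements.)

8

Let inc[i] be the LIS ending at i and dec[i] the longest strictly decreasing subsequence starting at i. inc = [1, 1, 2, 1, 3, 2, 3, 3, 2, 3, 3, 2, 4, 4], dec = [4, 3, 5, 1, 6, 4, 5, 4, 2, 3, 2, 1, 2, 1].
max_i inc[i]+dec[i]−1 = 8, with one witness 13, 16, 19, 17, 16, 9, 7, 2.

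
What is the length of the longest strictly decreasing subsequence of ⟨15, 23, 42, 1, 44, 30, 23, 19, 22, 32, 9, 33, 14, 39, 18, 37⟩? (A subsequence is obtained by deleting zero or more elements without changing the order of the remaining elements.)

5

One longest decreasing subsequence is 42, 30, 23, 19, 9 (positions 3,6,7,8,11), of length 5; no longer one exists.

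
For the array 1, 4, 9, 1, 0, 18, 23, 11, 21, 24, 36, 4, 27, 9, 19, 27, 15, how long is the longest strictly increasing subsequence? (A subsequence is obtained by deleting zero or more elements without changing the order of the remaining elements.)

Let dp[i] be the longest increasing subsequence ending at position i. Then dp = [1, 2, 3, 1, 1, 4, 5, 4, 5, 6, 7, 2, 7, 3, 5, 7, 5].
The maximum is 7; one witness is 1, 4, 9, 18, 23, 24, 36 at positions 1,2,3,6,7,10,11.

7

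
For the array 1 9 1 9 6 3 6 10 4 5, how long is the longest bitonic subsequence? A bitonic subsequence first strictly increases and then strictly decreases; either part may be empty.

5

One longest bitonic subsequence is 1, 3, 6, 10, 5 (positions 1,6,7,8,10): it rises to 10 then falls. Length 5 is optimal.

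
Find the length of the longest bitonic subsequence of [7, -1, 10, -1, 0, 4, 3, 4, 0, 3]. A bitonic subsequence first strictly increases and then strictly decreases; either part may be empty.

5

One longest bitonic subsequence is 7, 10, 4, 3, 0 (positions 1,3,6,7,9): it rises to 10 then falls. Length 5 is optimal.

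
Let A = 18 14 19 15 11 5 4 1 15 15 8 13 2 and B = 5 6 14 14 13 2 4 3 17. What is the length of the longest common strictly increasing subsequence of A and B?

2

A longest common strictly increasing subsequence is 5, 13 (length 2); it appears in order in both A and B, and no longer such subsequence exists.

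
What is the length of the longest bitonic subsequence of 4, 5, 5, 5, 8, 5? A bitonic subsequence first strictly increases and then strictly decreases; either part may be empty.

4

One longest bitonic subsequence is 4, 5, 8, 5 (positions 1,2,5,6): it rises to 8 then falls. Length 4 is optimal.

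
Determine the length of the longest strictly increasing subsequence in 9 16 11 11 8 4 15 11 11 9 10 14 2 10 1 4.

Scanning left to right, the best length ending at each element is: 9→1, 16→2, 11→2, 11→2, 8→1, 4→1, 15→3, 11→2, 11→2, 9→2, 10→3, 14→4, 2→1, 10→3, 1→1, 4→2.
So the longest increasing subsequence has length 4, e.g. 8, 9, 10, 14.

4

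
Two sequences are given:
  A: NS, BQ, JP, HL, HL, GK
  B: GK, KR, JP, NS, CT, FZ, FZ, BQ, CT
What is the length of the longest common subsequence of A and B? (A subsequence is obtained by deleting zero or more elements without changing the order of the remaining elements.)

2

Backtracking the LCS table gives one alignment: NS (A1,B4) → BQ (A2,B8).
So the longest common subsequence has length 2.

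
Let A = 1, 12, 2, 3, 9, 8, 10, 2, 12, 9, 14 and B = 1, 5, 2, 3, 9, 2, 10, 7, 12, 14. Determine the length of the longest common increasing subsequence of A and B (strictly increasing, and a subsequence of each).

A longest common strictly increasing subsequence is 1, 2, 3, 9, 10, 12, 14 (length 7); it appears in order in both A and B, and no longer such subsequence exists.

7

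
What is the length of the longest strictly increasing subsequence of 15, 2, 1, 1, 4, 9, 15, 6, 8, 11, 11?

5

Let dp[i] be the longest increasing subsequence ending at position i. Then dp = [1, 1, 1, 1, 2, 3, 4, 3, 4, 5, 5].
The maximum is 5; one witness is 2, 4, 6, 8, 11 at positions 2,5,8,9,10.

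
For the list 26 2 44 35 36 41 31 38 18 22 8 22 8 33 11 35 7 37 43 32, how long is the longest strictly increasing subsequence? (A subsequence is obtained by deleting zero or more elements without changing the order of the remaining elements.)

7

One longest increasing subsequence is 2, 18, 22, 33, 35, 37, 43 (positions 2,9,10,14,16,18,19), of length 7; no longer one exists.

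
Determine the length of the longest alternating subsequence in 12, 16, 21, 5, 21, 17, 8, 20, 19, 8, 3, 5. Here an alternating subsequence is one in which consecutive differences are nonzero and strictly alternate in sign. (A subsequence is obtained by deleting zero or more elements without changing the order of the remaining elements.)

A longest alternating subsequence is 12, 16, 5, 21, 17, 20, 3, 5 (positions 1,2,4,5,6,8,11,12); its 7 consecutive differences strictly alternate in sign, and length 8 is optimal.

8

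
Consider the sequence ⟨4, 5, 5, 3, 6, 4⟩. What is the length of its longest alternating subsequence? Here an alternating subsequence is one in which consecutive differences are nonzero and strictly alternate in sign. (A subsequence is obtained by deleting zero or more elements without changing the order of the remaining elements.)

5

A longest alternating subsequence is 4, 5, 3, 6, 4 (positions 1,2,4,5,6); its 4 consecutive differences strictly alternate in sign, and length 5 is optimal.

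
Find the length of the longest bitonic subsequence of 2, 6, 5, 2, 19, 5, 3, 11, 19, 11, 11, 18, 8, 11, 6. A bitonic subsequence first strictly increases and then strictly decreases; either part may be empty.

7

Let inc[i] be the LIS ending at i and dec[i] the longest strictly decreasing subsequence starting at i. inc = [1, 2, 2, 1, 3, 2, 2, 3, 4, 3, 3, 4, 3, 4, 3], dec = [1, 3, 2, 1, 4, 2, 1, 3, 4, 3, 3, 3, 2, 2, 1].
max_i inc[i]+dec[i]−1 = 7, with one witness 2, 6, 11, 19, 18, 11, 6.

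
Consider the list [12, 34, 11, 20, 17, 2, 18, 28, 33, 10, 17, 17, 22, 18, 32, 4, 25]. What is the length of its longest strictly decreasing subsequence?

5

Scanning left to right, the best length ending at each element is: 12→1, 34→1, 11→2, 20→2, 17→3, 2→4, 18→3, 28→2, 33→2, 10→4, 17→4, 17→4, 22→3, 18→4, 32→3, 4→5, 25→4.
So the longest decreasing subsequence has length 5, e.g. 34, 20, 17, 10, 4.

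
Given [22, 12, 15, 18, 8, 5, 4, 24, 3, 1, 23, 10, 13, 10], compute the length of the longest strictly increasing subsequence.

4

Let dp[i] be the longest increasing subsequence ending at position i. Then dp = [1, 1, 2, 3, 1, 1, 1, 4, 1, 1, 4, 2, 3, 2].
The maximum is 4; one witness is 12, 15, 18, 24 at positions 2,3,4,8.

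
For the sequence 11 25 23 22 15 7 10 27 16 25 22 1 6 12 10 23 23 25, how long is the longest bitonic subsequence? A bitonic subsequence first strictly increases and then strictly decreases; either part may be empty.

7

Let inc[i] be the LIS ending at i and dec[i] the longest strictly decreasing subsequence starting at i. inc = [1, 2, 2, 2, 2, 1, 2, 3, 3, 4, 4, 1, 2, 3, 3, 5, 5, 6], dec = [3, 6, 5, 4, 3, 2, 2, 5, 3, 4, 3, 1, 1, 2, 1, 1, 1, 1].
max_i inc[i]+dec[i]−1 = 7, with one witness 11, 25, 23, 22, 16, 12, 10.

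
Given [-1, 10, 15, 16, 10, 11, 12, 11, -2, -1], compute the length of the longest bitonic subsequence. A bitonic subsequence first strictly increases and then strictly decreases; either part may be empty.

7

One longest bitonic subsequence is -1, 10, 15, 16, 12, 11, -1 (positions 1,2,3,4,7,8,10): it rises to 16 then falls. Length 7 is optimal.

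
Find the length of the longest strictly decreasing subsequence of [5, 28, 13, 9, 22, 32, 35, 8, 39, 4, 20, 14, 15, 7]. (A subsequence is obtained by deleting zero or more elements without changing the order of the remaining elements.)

Scanning left to right, the best length ending at each element is: 5→1, 28→1, 13→2, 9→3, 22→2, 32→1, 35→1, 8→4, 39→1, 4→5, 20→3, 14→4, 15→4, 7→5.
So the longest decreasing subsequence has length 5, e.g. 28, 13, 9, 8, 4.

5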